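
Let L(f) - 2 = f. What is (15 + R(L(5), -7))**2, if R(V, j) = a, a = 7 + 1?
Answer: 529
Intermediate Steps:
a = 8
L(f) = 2 + f
R(V, j) = 8
(15 + R(L(5), -7))**2 = (15 + 8)**2 = 23**2 = 529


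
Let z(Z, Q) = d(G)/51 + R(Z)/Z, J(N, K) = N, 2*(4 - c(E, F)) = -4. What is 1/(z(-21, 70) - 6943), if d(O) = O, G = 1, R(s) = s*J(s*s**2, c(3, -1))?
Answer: -51/826403 ≈ -6.1713e-5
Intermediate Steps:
c(E, F) = 6 (c(E, F) = 4 - 1/2*(-4) = 4 + 2 = 6)
R(s) = s**4 (R(s) = s*(s*s**2) = s*s**3 = s**4)
z(Z, Q) = 1/51 + Z**3 (z(Z, Q) = 1/51 + Z**4/Z = 1*(1/51) + Z**3 = 1/51 + Z**3)
1/(z(-21, 70) - 6943) = 1/((1/51 + (-21)**3) - 6943) = 1/((1/51 - 9261) - 6943) = 1/(-472310/51 - 6943) = 1/(-826403/51) = -51/826403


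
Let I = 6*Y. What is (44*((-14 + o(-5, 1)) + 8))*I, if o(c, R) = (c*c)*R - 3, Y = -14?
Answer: -59136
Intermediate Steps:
o(c, R) = -3 + R*c² (o(c, R) = c²*R - 3 = R*c² - 3 = -3 + R*c²)
I = -84 (I = 6*(-14) = -84)
(44*((-14 + o(-5, 1)) + 8))*I = (44*((-14 + (-3 + 1*(-5)²)) + 8))*(-84) = (44*((-14 + (-3 + 1*25)) + 8))*(-84) = (44*((-14 + (-3 + 25)) + 8))*(-84) = (44*((-14 + 22) + 8))*(-84) = (44*(8 + 8))*(-84) = (44*16)*(-84) = 704*(-84) = -59136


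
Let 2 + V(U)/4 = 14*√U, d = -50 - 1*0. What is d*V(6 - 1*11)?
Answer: 400 - 2800*I*√5 ≈ 400.0 - 6261.0*I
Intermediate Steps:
d = -50 (d = -50 + 0 = -50)
V(U) = -8 + 56*√U (V(U) = -8 + 4*(14*√U) = -8 + 56*√U)
d*V(6 - 1*11) = -50*(-8 + 56*√(6 - 1*11)) = -50*(-8 + 56*√(6 - 11)) = -50*(-8 + 56*√(-5)) = -50*(-8 + 56*(I*√5)) = -50*(-8 + 56*I*√5) = 400 - 2800*I*√5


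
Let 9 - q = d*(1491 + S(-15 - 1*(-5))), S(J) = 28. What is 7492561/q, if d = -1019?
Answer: 7492561/1547870 ≈ 4.8406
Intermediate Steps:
q = 1547870 (q = 9 - (-1019)*(1491 + 28) = 9 - (-1019)*1519 = 9 - 1*(-1547861) = 9 + 1547861 = 1547870)
7492561/q = 7492561/1547870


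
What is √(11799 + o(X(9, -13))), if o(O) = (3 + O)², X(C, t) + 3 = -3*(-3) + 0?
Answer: 6*√330 ≈ 109.00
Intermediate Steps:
X(C, t) = 6 (X(C, t) = -3 + (-3*(-3) + 0) = -3 + (9 + 0) = -3 + 9 = 6)
√(11799 + o(X(9, -13))) = √(11799 + (3 + 6)²) = √(11799 + 9²) = √(11799 + 81) = √11880 = 6*√330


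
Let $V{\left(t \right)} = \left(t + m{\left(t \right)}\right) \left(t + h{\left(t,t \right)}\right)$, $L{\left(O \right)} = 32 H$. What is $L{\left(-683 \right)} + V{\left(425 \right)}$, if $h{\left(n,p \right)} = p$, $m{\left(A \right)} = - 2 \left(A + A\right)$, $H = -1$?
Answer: $-1083782$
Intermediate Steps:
$m{\left(A \right)} = - 4 A$ ($m{\left(A \right)} = - 2 \cdot 2 A = - 4 A$)
$L{\left(O \right)} = -32$ ($L{\left(O \right)} = 32 \left(-1\right) = -32$)
$V{\left(t \right)} = - 6 t^{2}$ ($V{\left(t \right)} = \left(t - 4 t\right) \left(t + t\right) = - 3 t 2 t = - 6 t^{2}$)
$L{\left(-683 \right)} + V{\left(425 \right)} = -32 - 6 \cdot 425^{2} = -32 - 1083750 = -1083782$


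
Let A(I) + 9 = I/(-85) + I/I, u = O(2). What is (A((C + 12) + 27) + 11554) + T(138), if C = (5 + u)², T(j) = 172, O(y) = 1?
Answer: 199191/17 ≈ 11717.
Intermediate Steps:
u = 1
C = 36 (C = (5 + 1)² = 6² = 36)
A(I) = -8 - I/85 (A(I) = -9 + (I/(-85) + I/I) = -9 + (I*(-1/85) + 1) = -9 + (-I/85 + 1) = -9 + (1 - I/85) = -8 - I/85)
(A((C + 12) + 27) + 11554) + T(138) = ((-8 - ((36 + 12) + 27)/85) + 11554) + 172 = ((-8 - (48 + 27)/85) + 11554) + 172 = ((-8 - 1/85*75) + 11554) + 172 = ((-8 - 15/17) + 11554) + 172 = (-151/17 + 11554) + 172 = 196267/17 + 172 = 199191/17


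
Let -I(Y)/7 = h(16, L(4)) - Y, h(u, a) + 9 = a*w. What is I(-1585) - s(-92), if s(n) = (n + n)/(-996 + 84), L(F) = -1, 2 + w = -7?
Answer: -1264853/114 ≈ -11095.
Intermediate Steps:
w = -9 (w = -2 - 7 = -9)
h(u, a) = -9 - 9*a (h(u, a) = -9 + a*(-9) = -9 - 9*a)
I(Y) = 7*Y (I(Y) = -7*((-9 - 9*(-1)) - Y) = -7*((-9 + 9) - Y) = -7*(0 - Y) = -(-7)*Y = 7*Y)
s(n) = -n/456 (s(n) = (2*n)/(-912) = (2*n)*(-1/912) = -n/456)
I(-1585) - s(-92) = 7*(-1585) - (-1)*(-92)/456 = -11095 - 1*23/114 = -11095 - 23/114 = -1264853/114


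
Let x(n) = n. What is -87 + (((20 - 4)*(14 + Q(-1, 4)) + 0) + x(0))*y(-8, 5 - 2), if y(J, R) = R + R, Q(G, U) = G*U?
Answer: 873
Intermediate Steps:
y(J, R) = 2*R
-87 + (((20 - 4)*(14 + Q(-1, 4)) + 0) + x(0))*y(-8, 5 - 2) = -87 + (((20 - 4)*(14 - 1*4) + 0) + 0)*(2*(5 - 2)) = -87 + ((16*(14 - 4) + 0) + 0)*(2*3) = -87 + ((16*10 + 0) + 0)*6 = -87 + ((160 + 0) + 0)*6 = -87 + (160 + 0)*6 = -87 + 160*6 = -87 + 960 = 873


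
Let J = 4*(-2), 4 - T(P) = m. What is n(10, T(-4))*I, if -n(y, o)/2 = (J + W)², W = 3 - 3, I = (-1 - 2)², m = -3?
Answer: -1152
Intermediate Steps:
I = 9 (I = (-3)² = 9)
T(P) = 7 (T(P) = 4 - 1*(-3) = 4 + 3 = 7)
W = 0
J = -8
n(y, o) = -128 (n(y, o) = -2*(-8 + 0)² = -2*(-8)² = -2*64 = -128)
n(10, T(-4))*I = -128*9 = -1152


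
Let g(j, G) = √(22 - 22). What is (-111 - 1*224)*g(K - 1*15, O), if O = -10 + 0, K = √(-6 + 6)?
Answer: 0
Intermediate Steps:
K = 0 (K = √0 = 0)
O = -10
g(j, G) = 0 (g(j, G) = √0 = 0)
(-111 - 1*224)*g(K - 1*15, O) = (-111 - 1*224)*0 = (-111 - 224)*0 = -335*0 = 0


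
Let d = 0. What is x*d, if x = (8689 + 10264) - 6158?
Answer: 0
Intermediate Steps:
x = 12795 (x = 18953 - 6158 = 12795)
x*d = 12795*0 = 0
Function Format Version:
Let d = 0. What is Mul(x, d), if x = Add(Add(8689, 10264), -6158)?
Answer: 0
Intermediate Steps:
x = 12795 (x = Add(18953, -6158) = 12795)
Mul(x, d) = Mul(12795, 0) = 0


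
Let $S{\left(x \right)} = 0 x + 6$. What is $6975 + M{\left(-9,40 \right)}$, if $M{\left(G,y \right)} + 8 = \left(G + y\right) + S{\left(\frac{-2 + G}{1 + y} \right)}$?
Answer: $7004$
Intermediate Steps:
$S{\left(x \right)} = 6$ ($S{\left(x \right)} = 0 + 6 = 6$)
$M{\left(G,y \right)} = -2 + G + y$ ($M{\left(G,y \right)} = -8 + \left(\left(G + y\right) + 6\right) = -8 + \left(6 + G + y\right) = -2 + G + y$)
$6975 + M{\left(-9,40 \right)} = 6975 - -29 = 6975 + 29 = 7004$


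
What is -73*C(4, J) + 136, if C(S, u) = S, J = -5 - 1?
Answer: -156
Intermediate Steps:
J = -6
-73*C(4, J) + 136 = -73*4 + 136 = -292 + 136 = -156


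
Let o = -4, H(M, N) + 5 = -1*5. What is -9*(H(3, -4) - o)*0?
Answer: 0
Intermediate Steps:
H(M, N) = -10 (H(M, N) = -5 - 1*5 = -5 - 5 = -10)
-9*(H(3, -4) - o)*0 = -9*(-10 - 1*(-4))*0 = -9*(-10 + 4)*0 = -9*(-6)*0 = 54*0 = 0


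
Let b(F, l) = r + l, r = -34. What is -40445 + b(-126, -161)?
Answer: -40640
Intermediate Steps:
b(F, l) = -34 + l
-40445 + b(-126, -161) = -40445 + (-34 - 161) = -40445 - 195 = -40640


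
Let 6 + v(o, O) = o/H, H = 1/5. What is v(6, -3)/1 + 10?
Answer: 34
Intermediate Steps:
H = 1/5 ≈ 0.20000
v(o, O) = -6 + 5*o (v(o, O) = -6 + o/(1/5) = -6 + o*5 = -6 + 5*o)
v(6, -3)/1 + 10 = (-6 + 5*6)/1 + 10 = (-6 + 30)*1 + 10 = 24*1 + 10 = 24 + 10 = 34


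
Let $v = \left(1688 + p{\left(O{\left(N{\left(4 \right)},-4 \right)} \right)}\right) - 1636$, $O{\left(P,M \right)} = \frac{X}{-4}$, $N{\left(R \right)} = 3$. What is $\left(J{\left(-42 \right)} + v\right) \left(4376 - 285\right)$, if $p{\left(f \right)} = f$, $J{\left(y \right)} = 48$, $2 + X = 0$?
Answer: $\frac{822291}{2} \approx 4.1115 \cdot 10^{5}$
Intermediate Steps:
$X = -2$ ($X = -2 + 0 = -2$)
$O{\left(P,M \right)} = \frac{1}{2}$ ($O{\left(P,M \right)} = - \frac{2}{-4} = \left(-2\right) \left(- \frac{1}{4}\right) = \frac{1}{2}$)
$v = \frac{105}{2}$ ($v = \left(1688 + \frac{1}{2}\right) - 1636 = \frac{3377}{2} - 1636 = \frac{105}{2} \approx 52.5$)
$\left(J{\left(-42 \right)} + v\right) \left(4376 - 285\right) = \left(48 + \frac{105}{2}\right) \left(4376 - 285\right) = \frac{201}{2} \cdot 4091 = \frac{822291}{2}$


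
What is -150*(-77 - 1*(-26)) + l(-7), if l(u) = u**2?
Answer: 7699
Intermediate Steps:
-150*(-77 - 1*(-26)) + l(-7) = -150*(-77 - 1*(-26)) + (-7)**2 = -150*(-77 + 26) + 49 = -150*(-51) + 49 = 7650 + 49 = 7699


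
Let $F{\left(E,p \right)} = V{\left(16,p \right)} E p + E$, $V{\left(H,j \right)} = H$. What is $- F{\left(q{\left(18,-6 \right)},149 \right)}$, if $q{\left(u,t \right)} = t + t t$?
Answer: $-71550$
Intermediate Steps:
$q{\left(u,t \right)} = t + t^{2}$
$F{\left(E,p \right)} = E + 16 E p$ ($F{\left(E,p \right)} = 16 E p + E = E + 16 E p$)
$- F{\left(q{\left(18,-6 \right)},149 \right)} = - - 6 \left(1 - 6\right) \left(1 + 16 \cdot 149\right) = - \left(-6\right) \left(-5\right) \left(1 + 2384\right) = - 30 \cdot 2385 = \left(-1\right) 71550 = -71550$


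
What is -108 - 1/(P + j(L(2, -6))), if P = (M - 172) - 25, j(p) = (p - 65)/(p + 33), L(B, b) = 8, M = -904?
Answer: -4881343/45198 ≈ -108.00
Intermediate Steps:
j(p) = (-65 + p)/(33 + p)
P = -1101 (P = (-904 - 172) - 25 = -1076 - 25 = -1101)
-108 - 1/(P + j(L(2, -6))) = -108 - 1/(-1101 + (-65 + 8)/(33 + 8)) = -108 - 1/(-1101 - 57/41) = -108 - 1/(-45198/41) = -108 - 1*(-41/45198) = -108 + 41/45198 = -4881343/45198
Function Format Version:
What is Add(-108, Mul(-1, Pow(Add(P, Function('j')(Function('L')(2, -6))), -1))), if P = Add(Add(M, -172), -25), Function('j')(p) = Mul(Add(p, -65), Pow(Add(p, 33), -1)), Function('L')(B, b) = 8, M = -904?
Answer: Rational(-4881343, 45198) ≈ -108.00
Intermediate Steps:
Function('j')(p) = Mul(Pow(Add(33, p), -1), Add(-65, p)) (Function('j')(p) = Mul(Add(-65, p), Pow(Add(33, p), -1)) = Mul(Pow(Add(33, p), -1), Add(-65, p)))
P = -1101 (P = Add(Add(-904, -172), -25) = Add(-1076, -25) = -1101)
Add(-108, Mul(-1, Pow(Add(P, Function('j')(Function('L')(2, -6))), -1))) = Add(-108, Mul(-1, Pow(Add(-1101, Mul(Pow(Add(33, 8), -1), Add(-65, 8))), -1))) = Add(-108, Mul(-1, Pow(Add(-1101, Mul(Pow(41, -1), -57)), -1))) = Add(-108, Mul(-1, Pow(Add(-1101, Mul(Rational(1, 41), -57)), -1))) = Add(-108, Mul(-1, Pow(Add(-1101, Rational(-57, 41)), -1))) = Add(-108, Mul(-1, Pow(Rational(-45198, 41), -1))) = Add(-108, Mul(-1, Rational(-41, 45198))) = Add(-108, Rational(41, 45198)) = Rational(-4881343, 45198)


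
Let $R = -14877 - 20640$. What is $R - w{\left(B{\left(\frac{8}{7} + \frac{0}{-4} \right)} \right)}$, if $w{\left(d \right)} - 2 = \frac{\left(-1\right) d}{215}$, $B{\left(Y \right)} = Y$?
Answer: $- \frac{53456087}{1505} \approx -35519.0$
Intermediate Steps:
$R = -35517$
$w{\left(d \right)} = 2 - \frac{d}{215}$ ($w{\left(d \right)} = 2 + \frac{\left(-1\right) d}{215} = 2 + - d \frac{1}{215} = 2 - \frac{d}{215}$)
$R - w{\left(B{\left(\frac{8}{7} + \frac{0}{-4} \right)} \right)} = -35517 - \left(2 - \frac{\frac{8}{7} + \frac{0}{-4}}{215}\right) = -35517 - \left(2 - \frac{8 \cdot \frac{1}{7} + 0 \left(- \frac{1}{4}\right)}{215}\right) = -35517 - \left(2 - \frac{\frac{8}{7} + 0}{215}\right) = -35517 - \left(2 - \frac{8}{1505}\right) = -35517 - \frac{3002}{1505} = - \frac{53456087}{1505}$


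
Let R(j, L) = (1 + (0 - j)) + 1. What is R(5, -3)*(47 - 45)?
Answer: -6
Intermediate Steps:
R(j, L) = 2 - j (R(j, L) = (1 - j) + 1 = 2 - j)
R(5, -3)*(47 - 45) = (2 - 1*5)*(47 - 45) = (2 - 5)*2 = -3*2 = -6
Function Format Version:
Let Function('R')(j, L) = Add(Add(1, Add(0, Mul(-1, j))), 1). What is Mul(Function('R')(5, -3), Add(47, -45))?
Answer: -6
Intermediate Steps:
Function('R')(j, L) = Add(2, Mul(-1, j)) (Function('R')(j, L) = Add(Add(1, Mul(-1, j)), 1) = Add(2, Mul(-1, j)))
Mul(Function('R')(5, -3), Add(47, -45)) = Mul(Add(2, Mul(-1, 5)), Add(47, -45)) = Mul(Add(2, -5), 2) = Mul(-3, 2) = -6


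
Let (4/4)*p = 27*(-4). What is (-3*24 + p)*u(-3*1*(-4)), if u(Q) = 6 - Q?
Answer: 1080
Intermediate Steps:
p = -108 (p = 27*(-4) = -108)
(-3*24 + p)*u(-3*1*(-4)) = (-3*24 - 108)*(6 - (-3*1)*(-4)) = (-72 - 108)*(6 - (-3)*(-4)) = -180*(6 - 1*12) = -180*(6 - 12) = -180*(-6) = 1080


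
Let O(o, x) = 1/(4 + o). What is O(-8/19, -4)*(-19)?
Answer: -361/68 ≈ -5.3088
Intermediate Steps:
O(-8/19, -4)*(-19) = -19/(4 - 8/19) = -19/(68/19) = (19/68)*(-19) = -361/68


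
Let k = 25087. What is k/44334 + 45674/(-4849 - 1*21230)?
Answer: -456889081/385395462 ≈ -1.1855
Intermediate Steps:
k/44334 + 45674/(-4849 - 1*21230) = 25087/44334 + 45674/(-4849 - 1*21230) = 25087*(1/44334) + 45674/(-4849 - 21230) = 25087/44334 + 45674/(-26079) = 25087/44334 + 45674*(-1/26079) = 25087/44334 - 45674/26079 = -456889081/385395462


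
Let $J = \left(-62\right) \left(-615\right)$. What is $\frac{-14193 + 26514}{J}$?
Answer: $\frac{4107}{12710} \approx 0.32313$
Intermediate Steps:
$J = 38130$
$\frac{-14193 + 26514}{J} = \frac{-14193 + 26514}{38130} = 12321 \cdot \frac{1}{38130} = \frac{4107}{12710}$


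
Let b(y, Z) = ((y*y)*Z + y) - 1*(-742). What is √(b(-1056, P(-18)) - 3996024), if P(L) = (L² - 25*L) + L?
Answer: √839046478 ≈ 28966.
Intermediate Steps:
P(L) = L² - 24*L
b(y, Z) = 742 + y + Z*y² (b(y, Z) = (y²*Z + y) + 742 = (Z*y² + y) + 742 = (y + Z*y²) + 742 = 742 + y + Z*y²)
√(b(-1056, P(-18)) - 3996024) = √((742 - 1056 - 18*(-24 - 18)*(-1056)²) - 3996024) = √((742 - 1056 - 18*(-42)*1115136) - 3996024) = √((742 - 1056 + 756*1115136) - 3996024) = √((742 - 1056 + 843042816) - 3996024) = √(843042502 - 3996024) = √839046478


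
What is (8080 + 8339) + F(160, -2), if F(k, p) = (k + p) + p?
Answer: 16575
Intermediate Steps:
F(k, p) = k + 2*p
(8080 + 8339) + F(160, -2) = (8080 + 8339) + (160 + 2*(-2)) = 16419 + (160 - 4) = 16419 + 156 = 16575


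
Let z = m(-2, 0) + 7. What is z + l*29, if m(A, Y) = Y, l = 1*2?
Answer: 65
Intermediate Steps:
l = 2
z = 7 (z = 0 + 7 = 7)
z + l*29 = 7 + 2*29 = 7 + 58 = 65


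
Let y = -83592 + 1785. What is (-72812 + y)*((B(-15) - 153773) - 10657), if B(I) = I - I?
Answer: 25424002170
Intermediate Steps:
B(I) = 0
y = -81807
(-72812 + y)*((B(-15) - 153773) - 10657) = (-72812 - 81807)*((0 - 153773) - 10657) = -154619*(-153773 - 10657) = -154619*(-164430) = 25424002170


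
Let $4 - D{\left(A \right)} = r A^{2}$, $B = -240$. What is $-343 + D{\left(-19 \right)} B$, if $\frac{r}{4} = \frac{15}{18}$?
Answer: $287497$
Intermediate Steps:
$r = \frac{10}{3}$ ($r = 4 \cdot \frac{15}{18} = 4 \cdot 15 \cdot \frac{1}{18} = 4 \cdot \frac{5}{6} = \frac{10}{3} \approx 3.3333$)
$D{\left(A \right)} = 4 - \frac{10 A^{2}}{3}$
$-343 + D{\left(-19 \right)} B = -343 + \left(4 - \frac{10 \left(-19\right)^{2}}{3}\right) \left(-240\right) = -343 + \left(4 - \frac{3610}{3}\right) \left(-240\right) = -343 - -287840 = -343 + 287840 = 287497$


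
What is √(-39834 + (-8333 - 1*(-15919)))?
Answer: 2*I*√8062 ≈ 179.58*I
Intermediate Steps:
√(-39834 + (-8333 - 1*(-15919))) = √(-39834 + (-8333 + 15919)) = √(-39834 + 7586) = √(-32248) = 2*I*√8062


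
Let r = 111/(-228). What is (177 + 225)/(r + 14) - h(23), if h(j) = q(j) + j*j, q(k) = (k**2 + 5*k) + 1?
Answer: -1175146/1027 ≈ -1144.3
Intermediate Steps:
r = -37/76 (r = 111*(-1/228) = -37/76 ≈ -0.48684)
q(k) = 1 + k**2 + 5*k
h(j) = 1 + 2*j**2 + 5*j (h(j) = (1 + j**2 + 5*j) + j*j = (1 + j**2 + 5*j) + j**2 = 1 + 2*j**2 + 5*j)
(177 + 225)/(r + 14) - h(23) = (177 + 225)/(-37/76 + 14) - (1 + 2*23**2 + 5*23) = 402/(1027/76) - (1 + 2*529 + 115) = 402*(76/1027) - (1 + 1058 + 115) = 30552/1027 - 1*1174 = 30552/1027 - 1174 = -1175146/1027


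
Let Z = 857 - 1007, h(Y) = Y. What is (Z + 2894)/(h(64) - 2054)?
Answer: -1372/995 ≈ -1.3789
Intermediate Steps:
Z = -150
(Z + 2894)/(h(64) - 2054) = (-150 + 2894)/(64 - 2054) = 2744/(-1990) = 2744*(-1/1990) = -1372/995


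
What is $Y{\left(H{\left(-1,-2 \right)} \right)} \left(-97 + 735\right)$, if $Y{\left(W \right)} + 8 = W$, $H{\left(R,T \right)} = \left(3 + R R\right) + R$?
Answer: $-3190$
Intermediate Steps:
$H{\left(R,T \right)} = 3 + R + R^{2}$ ($H{\left(R,T \right)} = \left(3 + R^{2}\right) + R = 3 + R + R^{2}$)
$Y{\left(W \right)} = -8 + W$
$Y{\left(H{\left(-1,-2 \right)} \right)} \left(-97 + 735\right) = \left(-8 + \left(3 - 1 + \left(-1\right)^{2}\right)\right) \left(-97 + 735\right) = \left(-8 + \left(3 - 1 + 1\right)\right) 638 = \left(-8 + 3\right) 638 = \left(-5\right) 638 = -3190$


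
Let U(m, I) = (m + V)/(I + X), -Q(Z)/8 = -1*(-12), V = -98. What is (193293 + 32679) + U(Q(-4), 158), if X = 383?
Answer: 122250658/541 ≈ 2.2597e+5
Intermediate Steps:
Q(Z) = -96 (Q(Z) = -(-8)*(-12) = -8*12 = -96)
U(m, I) = (-98 + m)/(383 + I) (U(m, I) = (m - 98)/(I + 383) = (-98 + m)/(383 + I))
(193293 + 32679) + U(Q(-4), 158) = (193293 + 32679) + (-98 - 96)/(383 + 158) = 225972 - 194/541 = 122250658/541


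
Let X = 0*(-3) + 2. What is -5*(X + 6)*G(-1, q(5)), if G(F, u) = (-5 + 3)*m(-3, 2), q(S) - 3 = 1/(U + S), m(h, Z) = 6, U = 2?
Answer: 480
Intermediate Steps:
X = 2 (X = 0 + 2 = 2)
q(S) = 3 + 1/(2 + S)
G(F, u) = -12 (G(F, u) = (-5 + 3)*6 = -2*6 = -12)
-5*(X + 6)*G(-1, q(5)) = -5*(2 + 6)*(-12) = -40*(-12) = -5*(-96) = 480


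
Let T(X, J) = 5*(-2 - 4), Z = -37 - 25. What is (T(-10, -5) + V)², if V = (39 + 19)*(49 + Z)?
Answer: 614656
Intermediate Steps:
Z = -62
T(X, J) = -30 (T(X, J) = 5*(-6) = -30)
V = -754 (V = (39 + 19)*(49 - 62) = 58*(-13) = -754)
(T(-10, -5) + V)² = (-30 - 754)² = (-784)² = 614656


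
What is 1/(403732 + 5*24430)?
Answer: 1/525882 ≈ 1.9016e-6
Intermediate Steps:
1/(403732 + 5*24430) = 1/(403732 + 122150) = 1/525882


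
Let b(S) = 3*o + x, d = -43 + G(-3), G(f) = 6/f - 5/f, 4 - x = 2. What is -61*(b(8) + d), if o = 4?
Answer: 5368/3 ≈ 1789.3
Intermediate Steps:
x = 2 (x = 4 - 1*2 = 4 - 2 = 2)
G(f) = 1/f
d = -130/3 (d = -43 + 1/(-3) = -43 - ⅓ = -130/3 ≈ -43.333)
b(S) = 14 (b(S) = 3*4 + 2 = 12 + 2 = 14)
-61*(b(8) + d) = -61*(14 - 130/3) = -61*(-88/3) = 5368/3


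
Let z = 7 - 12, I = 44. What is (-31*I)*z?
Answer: 6820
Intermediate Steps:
z = -5
(-31*I)*z = -31*44*(-5) = -1364*(-5) = 6820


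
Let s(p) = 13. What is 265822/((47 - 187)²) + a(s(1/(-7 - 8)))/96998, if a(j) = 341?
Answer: 586156499/43208200 ≈ 13.566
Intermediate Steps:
265822/((47 - 187)²) + a(s(1/(-7 - 8)))/96998 = 265822/((47 - 187)²) + 341/96998 = 265822/((-140)²) + 341*(1/96998) = 265822/19600 + 31/8818 = 265822*(1/19600) + 31/8818 = 132911/9800 + 31/8818 = 586156499/43208200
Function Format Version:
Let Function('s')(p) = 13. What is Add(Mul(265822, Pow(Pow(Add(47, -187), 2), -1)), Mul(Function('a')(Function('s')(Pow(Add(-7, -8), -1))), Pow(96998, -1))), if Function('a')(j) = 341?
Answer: Rational(586156499, 43208200) ≈ 13.566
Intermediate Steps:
Add(Mul(265822, Pow(Pow(Add(47, -187), 2), -1)), Mul(Function('a')(Function('s')(Pow(Add(-7, -8), -1))), Pow(96998, -1))) = Add(Mul(265822, Pow(Pow(Add(47, -187), 2), -1)), Mul(341, Pow(96998, -1))) = Add(Mul(265822, Pow(Pow(-140, 2), -1)), Mul(341, Rational(1, 96998))) = Add(Mul(265822, Pow(19600, -1)), Rational(31, 8818)) = Add(Mul(265822, Rational(1, 19600)), Rational(31, 8818)) = Add(Rational(132911, 9800), Rational(31, 8818)) = Rational(586156499, 43208200)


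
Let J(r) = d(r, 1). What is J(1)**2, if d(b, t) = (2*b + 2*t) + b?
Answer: 25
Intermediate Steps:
d(b, t) = 2*t + 3*b
J(r) = 2 + 3*r (J(r) = 2*1 + 3*r = 2 + 3*r)
J(1)**2 = (2 + 3*1)**2 = (2 + 3)**2 = 5**2 = 25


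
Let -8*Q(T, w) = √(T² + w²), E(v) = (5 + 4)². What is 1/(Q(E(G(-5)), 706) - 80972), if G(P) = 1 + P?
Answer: -5182208/419613241179 + 8*√504997/419613241179 ≈ -1.2336e-5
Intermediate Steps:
E(v) = 81 (E(v) = 9² = 81)
Q(T, w) = -√(T² + w²)/8
1/(Q(E(G(-5)), 706) - 80972) = 1/(-√(81² + 706²)/8 - 80972) = 1/(-√(6561 + 498436)/8 - 80972) = 1/(-√504997/8 - 80972) = 1/(-80972 - √504997/8)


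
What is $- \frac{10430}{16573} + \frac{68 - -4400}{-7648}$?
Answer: $- \frac{38454201}{31687576} \approx -1.2135$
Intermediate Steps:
$- \frac{10430}{16573} + \frac{68 - -4400}{-7648} = \left(-10430\right) \frac{1}{16573} + \left(68 + 4400\right) \left(- \frac{1}{7648}\right) = - \frac{10430}{16573} + 4468 \left(- \frac{1}{7648}\right) = - \frac{10430}{16573} - \frac{1117}{1912} = - \frac{38454201}{31687576}$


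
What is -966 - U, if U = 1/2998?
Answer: -2896069/2998 ≈ -966.00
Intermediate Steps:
U = 1/2998 ≈ 0.00033356
-966 - U = -966 - 1*1/2998 = -966 - 1/2998 = -2896069/2998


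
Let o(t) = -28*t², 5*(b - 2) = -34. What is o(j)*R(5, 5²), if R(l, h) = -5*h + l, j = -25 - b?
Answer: 6855072/5 ≈ 1.3710e+6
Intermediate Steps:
b = -24/5 (b = 2 + (⅕)*(-34) = 2 - 34/5 = -24/5 ≈ -4.8000)
j = -101/5 (j = -25 - 1*(-24/5) = -25 + 24/5 = -101/5 ≈ -20.200)
R(l, h) = l - 5*h
o(j)*R(5, 5²) = (-28*(-101/5)²)*(5 - 5*5²) = (-28*10201/25)*(5 - 5*25) = -285628*(5 - 125)/25 = -285628/25*(-120) = 6855072/5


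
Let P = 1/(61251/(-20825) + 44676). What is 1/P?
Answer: 54724497/1225 ≈ 44673.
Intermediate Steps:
P = 1225/54724497 (P = 1/(61251*(-1/20825) + 44676) = 1/(-3603/1225 + 44676) = 1/(54724497/1225) = 1225/54724497 ≈ 2.2385e-5)
1/P = 1/(1225/54724497) = 54724497/1225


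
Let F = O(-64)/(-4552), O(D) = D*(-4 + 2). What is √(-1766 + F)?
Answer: I*√571771030/569 ≈ 42.024*I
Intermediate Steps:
O(D) = -2*D (O(D) = D*(-2) = -2*D)
F = -16/569 (F = -2*(-64)/(-4552) = 128*(-1/4552) = -16/569 ≈ -0.028120)
√(-1766 + F) = √(-1766 - 16/569) = √(-1004870/569) = I*√571771030/569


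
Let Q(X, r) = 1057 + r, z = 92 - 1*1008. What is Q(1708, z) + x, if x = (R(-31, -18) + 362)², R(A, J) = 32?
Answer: 155377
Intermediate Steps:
z = -916 (z = 92 - 1008 = -916)
x = 155236 (x = (32 + 362)² = 394² = 155236)
Q(1708, z) + x = (1057 - 916) + 155236 = 141 + 155236 = 155377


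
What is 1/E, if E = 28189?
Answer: 1/28189 ≈ 3.5475e-5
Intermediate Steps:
1/E = 1/28189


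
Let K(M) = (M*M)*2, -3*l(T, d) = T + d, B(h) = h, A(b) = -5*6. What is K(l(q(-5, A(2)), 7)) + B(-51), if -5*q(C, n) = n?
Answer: -121/9 ≈ -13.444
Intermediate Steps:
A(b) = -30
q(C, n) = -n/5
l(T, d) = -T/3 - d/3 (l(T, d) = -(T + d)/3 = -T/3 - d/3)
K(M) = 2*M**2 (K(M) = M**2*2 = 2*M**2)
K(l(q(-5, A(2)), 7)) + B(-51) = 2*(-(-1)*(-30)/15 - 1/3*7)**2 - 51 = 2*(-1/3*6 - 7/3)**2 - 51 = 2*(-2 - 7/3)**2 - 51 = 2*(-13/3)**2 - 51 = 2*(169/9) - 51 = 338/9 - 51 = -121/9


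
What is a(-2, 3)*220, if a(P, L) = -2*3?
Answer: -1320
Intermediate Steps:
a(P, L) = -6
a(-2, 3)*220 = -6*220 = -1320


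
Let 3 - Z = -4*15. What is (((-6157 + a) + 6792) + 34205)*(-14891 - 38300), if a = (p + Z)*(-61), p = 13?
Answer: -1606580964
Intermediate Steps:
Z = 63 (Z = 3 - (-4)*15 = 3 - 1*(-60) = 3 + 60 = 63)
a = -4636 (a = (13 + 63)*(-61) = 76*(-61) = -4636)
(((-6157 + a) + 6792) + 34205)*(-14891 - 38300) = (((-6157 - 4636) + 6792) + 34205)*(-14891 - 38300) = ((-10793 + 6792) + 34205)*(-53191) = (-4001 + 34205)*(-53191) = 30204*(-53191) = -1606580964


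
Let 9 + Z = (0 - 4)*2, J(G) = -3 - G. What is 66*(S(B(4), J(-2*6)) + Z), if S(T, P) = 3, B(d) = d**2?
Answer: -924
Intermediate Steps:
Z = -17 (Z = -9 + (0 - 4)*2 = -9 - 4*2 = -9 - 8 = -17)
66*(S(B(4), J(-2*6)) + Z) = 66*(3 - 17) = 66*(-14) = -924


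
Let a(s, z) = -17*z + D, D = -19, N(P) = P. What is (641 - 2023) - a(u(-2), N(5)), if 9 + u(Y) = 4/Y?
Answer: -1278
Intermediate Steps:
u(Y) = -9 + 4/Y
a(s, z) = -19 - 17*z (a(s, z) = -17*z - 19 = -19 - 17*z)
(641 - 2023) - a(u(-2), N(5)) = (641 - 2023) - (-19 - 17*5) = -1382 - (-19 - 85) = -1382 - 1*(-104) = -1382 + 104 = -1278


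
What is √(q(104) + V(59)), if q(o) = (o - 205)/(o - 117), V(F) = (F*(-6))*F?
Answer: I*√3528421/13 ≈ 144.49*I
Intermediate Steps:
V(F) = -6*F² (V(F) = (-6*F)*F = -6*F²)
q(o) = (-205 + o)/(-117 + o)
√(q(104) + V(59)) = √((-205 + 104)/(-117 + 104) - 6*59²) = √(-101/(-13) - 6*3481) = √(-1/13*(-101) - 20886) = √(101/13 - 20886) = √(-271417/13) = I*√3528421/13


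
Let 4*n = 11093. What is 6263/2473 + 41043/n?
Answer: 475472815/27432989 ≈ 17.332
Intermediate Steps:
n = 11093/4 (n = (¼)*11093 = 11093/4 ≈ 2773.3)
6263/2473 + 41043/n = 6263/2473 + 41043/(11093/4) = 6263*(1/2473) + 41043*(4/11093) = 6263/2473 + 164172/11093 = 475472815/27432989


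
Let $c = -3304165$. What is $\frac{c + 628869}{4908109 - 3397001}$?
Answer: $- \frac{11336}{6403} \approx -1.7704$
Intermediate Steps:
$\frac{c + 628869}{4908109 - 3397001} = \frac{-3304165 + 628869}{4908109 - 3397001} = - \frac{2675296}{1511108} = \left(-2675296\right) \frac{1}{1511108} = - \frac{11336}{6403}$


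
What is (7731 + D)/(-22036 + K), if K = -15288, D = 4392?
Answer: -12123/37324 ≈ -0.32480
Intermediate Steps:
(7731 + D)/(-22036 + K) = (7731 + 4392)/(-22036 - 15288) = 12123/(-37324) = 12123*(-1/37324) = -12123/37324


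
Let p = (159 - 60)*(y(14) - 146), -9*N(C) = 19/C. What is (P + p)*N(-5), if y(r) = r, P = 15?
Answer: -82669/15 ≈ -5511.3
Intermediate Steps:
N(C) = -19/(9*C)
p = -13068 (p = (159 - 60)*(14 - 146) = 99*(-132) = -13068)
(P + p)*N(-5) = (15 - 13068)*(-19/9/(-5)) = -(-82669)*(-1)/(3*5) = -13053*19/45 = -82669/15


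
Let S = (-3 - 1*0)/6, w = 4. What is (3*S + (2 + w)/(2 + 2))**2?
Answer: 0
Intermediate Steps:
S = -1/2 (S = (-3 + 0)*(1/6) = -3*1/6 = -1/2 ≈ -0.50000)
(3*S + (2 + w)/(2 + 2))**2 = (3*(-1/2) + (2 + 4)/(2 + 2))**2 = (-3/2 + 6/4)**2 = (-3/2 + 6*(1/4))**2 = (-3/2 + 3/2)**2 = 0**2 = 0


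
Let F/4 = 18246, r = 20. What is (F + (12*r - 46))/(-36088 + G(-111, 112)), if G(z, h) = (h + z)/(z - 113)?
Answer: -16391872/8083713 ≈ -2.0278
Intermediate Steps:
F = 72984 (F = 4*18246 = 72984)
G(z, h) = (h + z)/(-113 + z)
(F + (12*r - 46))/(-36088 + G(-111, 112)) = (72984 + (12*20 - 46))/(-36088 + (112 - 111)/(-113 - 111)) = (72984 + (240 - 46))/(-36088 + 1/(-224)) = (72984 + 194)/(-36088 - 1/224*1) = 73178/(-36088 - 1/224) = 73178/(-8083713/224) = 73178*(-224/8083713) = -16391872/8083713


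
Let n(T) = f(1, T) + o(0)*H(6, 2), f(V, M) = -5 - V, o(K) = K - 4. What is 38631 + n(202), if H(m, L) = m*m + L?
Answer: 38473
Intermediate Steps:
o(K) = -4 + K
H(m, L) = L + m² (H(m, L) = m² + L = L + m²)
n(T) = -158 (n(T) = (-5 - 1*1) + (-4 + 0)*(2 + 6²) = (-5 - 1) - 4*(2 + 36) = -6 - 4*38 = -6 - 152 = -158)
38631 + n(202) = 38631 - 158 = 38473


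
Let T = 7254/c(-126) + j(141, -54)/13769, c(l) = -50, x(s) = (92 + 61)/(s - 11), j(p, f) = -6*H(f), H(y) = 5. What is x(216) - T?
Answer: 2058110718/14113225 ≈ 145.83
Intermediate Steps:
j(p, f) = -30 (j(p, f) = -6*5 = -30)
x(s) = 153/(-11 + s)
T = -49940913/344225 (T = 7254/(-50) - 30/13769 = 7254*(-1/50) - 30*1/13769 = -3627/25 - 30/13769 = -49940913/344225 ≈ -145.08)
x(216) - T = 153/(-11 + 216) - 1*(-49940913/344225) = 153/205 + 49940913/344225 = 2058110718/14113225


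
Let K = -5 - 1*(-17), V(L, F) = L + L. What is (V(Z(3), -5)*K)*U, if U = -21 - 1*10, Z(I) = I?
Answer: -2232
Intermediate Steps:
V(L, F) = 2*L
U = -31 (U = -21 - 10 = -31)
K = 12 (K = -5 + 17 = 12)
(V(Z(3), -5)*K)*U = ((2*3)*12)*(-31) = (6*12)*(-31) = 72*(-31) = -2232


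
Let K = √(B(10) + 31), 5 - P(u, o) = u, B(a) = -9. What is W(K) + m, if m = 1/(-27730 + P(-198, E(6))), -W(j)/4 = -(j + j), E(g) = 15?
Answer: -1/27527 + 8*√22 ≈ 37.523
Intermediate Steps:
P(u, o) = 5 - u
K = √22 (K = √(-9 + 31) = √22 ≈ 4.6904)
W(j) = 8*j (W(j) = -(-4)*(j + j) = -(-4)*2*j = -(-8)*j = 8*j)
m = -1/27527 (m = 1/(-27730 + (5 - 1*(-198))) = 1/(-27730 + (5 + 198)) = 1/(-27730 + 203) = 1/(-27527) = -1/27527 ≈ -3.6328e-5)
W(K) + m = 8*√22 - 1/27527 = -1/27527 + 8*√22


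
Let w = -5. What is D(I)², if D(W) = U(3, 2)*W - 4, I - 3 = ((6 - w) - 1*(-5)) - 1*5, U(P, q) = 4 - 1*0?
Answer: 2704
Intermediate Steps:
U(P, q) = 4 (U(P, q) = 4 + 0 = 4)
I = 14 (I = 3 + (((6 - 1*(-5)) - 1*(-5)) - 1*5) = 3 + (((6 + 5) + 5) - 5) = 3 + ((11 + 5) - 5) = 3 + (16 - 5) = 3 + 11 = 14)
D(W) = -4 + 4*W (D(W) = 4*W - 4 = -4 + 4*W)
D(I)² = (-4 + 4*14)² = (-4 + 56)² = 52² = 2704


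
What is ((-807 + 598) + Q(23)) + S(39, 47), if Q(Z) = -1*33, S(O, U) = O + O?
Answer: -164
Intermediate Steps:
S(O, U) = 2*O
Q(Z) = -33
((-807 + 598) + Q(23)) + S(39, 47) = ((-807 + 598) - 33) + 2*39 = (-209 - 33) + 78 = -242 + 78 = -164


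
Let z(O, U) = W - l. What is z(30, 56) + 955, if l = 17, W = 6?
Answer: 944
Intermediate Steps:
z(O, U) = -11 (z(O, U) = 6 - 1*17 = 6 - 17 = -11)
z(30, 56) + 955 = -11 + 955 = 944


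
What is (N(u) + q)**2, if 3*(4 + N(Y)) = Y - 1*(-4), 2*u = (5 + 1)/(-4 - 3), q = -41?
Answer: 846400/441 ≈ 1919.3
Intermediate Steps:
u = -3/7 (u = ((5 + 1)/(-4 - 3))/2 = (6/(-7))/2 = (6*(-1/7))/2 = (1/2)*(-6/7) = -3/7 ≈ -0.42857)
N(Y) = -8/3 + Y/3 (N(Y) = -4 + (Y - 1*(-4))/3 = -4 + (Y + 4)/3 = -4 + (4 + Y)/3 = -4 + (4/3 + Y/3) = -8/3 + Y/3)
(N(u) + q)**2 = ((-8/3 + (1/3)*(-3/7)) - 41)**2 = ((-8/3 - 1/7) - 41)**2 = (-59/21 - 41)**2 = (-920/21)**2 = 846400/441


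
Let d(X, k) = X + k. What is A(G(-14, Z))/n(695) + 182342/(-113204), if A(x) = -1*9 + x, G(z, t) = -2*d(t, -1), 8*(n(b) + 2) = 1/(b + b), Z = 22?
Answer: 1432027351/59941518 ≈ 23.890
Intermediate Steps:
n(b) = -2 + 1/(16*b) (n(b) = -2 + 1/(8*(b + b)) = -2 + 1/(8*((2*b))) = -2 + (1/(2*b))/8 = -2 + 1/(16*b))
G(z, t) = 2 - 2*t (G(z, t) = -2*(t - 1) = -2*(-1 + t) = 2 - 2*t)
A(x) = -9 + x
A(G(-14, Z))/n(695) + 182342/(-113204) = (-9 + (2 - 2*22))/(-2 + (1/16)/695) + 182342/(-113204) = (-9 + (2 - 44))/(-2 + (1/16)*(1/695)) + 182342*(-1/113204) = (-9 - 42)/(-2 + 1/11120) - 91171/56602 = -51/(-22239/11120) - 91171/56602 = -51*(-11120/22239) - 91171/56602 = 189040/7413 - 91171/56602 = 1432027351/59941518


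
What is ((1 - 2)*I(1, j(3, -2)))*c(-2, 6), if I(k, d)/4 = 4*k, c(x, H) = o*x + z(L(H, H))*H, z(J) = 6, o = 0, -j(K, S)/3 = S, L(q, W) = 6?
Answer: -576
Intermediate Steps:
j(K, S) = -3*S
c(x, H) = 6*H (c(x, H) = 0*x + 6*H = 0 + 6*H = 6*H)
I(k, d) = 16*k (I(k, d) = 4*(4*k) = 16*k)
((1 - 2)*I(1, j(3, -2)))*c(-2, 6) = ((1 - 2)*(16*1))*(6*6) = -1*16*36 = -16*36 = -576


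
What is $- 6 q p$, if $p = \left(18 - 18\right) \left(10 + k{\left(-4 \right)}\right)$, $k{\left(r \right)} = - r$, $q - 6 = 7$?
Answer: $0$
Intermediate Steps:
$q = 13$ ($q = 6 + 7 = 13$)
$p = 0$ ($p = \left(18 - 18\right) \left(10 - -4\right) = 0 \left(10 + 4\right) = 0 \cdot 14 = 0$)
$- 6 q p = \left(-6\right) 13 \cdot 0 = \left(-78\right) 0 = 0$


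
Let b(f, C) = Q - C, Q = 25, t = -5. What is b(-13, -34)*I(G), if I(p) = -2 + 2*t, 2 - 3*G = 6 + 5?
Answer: -708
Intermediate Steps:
G = -3 (G = ⅔ - (6 + 5)/3 = ⅔ - ⅓*11 = ⅔ - 11/3 = -3)
I(p) = -12 (I(p) = -2 + 2*(-5) = -2 - 10 = -12)
b(f, C) = 25 - C
b(-13, -34)*I(G) = (25 - 1*(-34))*(-12) = (25 + 34)*(-12) = 59*(-12) = -708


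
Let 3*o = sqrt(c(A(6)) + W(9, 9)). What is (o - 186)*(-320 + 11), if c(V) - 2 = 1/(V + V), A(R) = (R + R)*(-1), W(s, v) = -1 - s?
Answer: 57474 - 103*I*sqrt(1158)/12 ≈ 57474.0 - 292.09*I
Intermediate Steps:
A(R) = -2*R (A(R) = (2*R)*(-1) = -2*R)
c(V) = 2 + 1/(2*V) (c(V) = 2 + 1/(V + V) = 2 + 1/(2*V))
o = I*sqrt(1158)/36 (o = sqrt((2 + 1/(2*((-2*6)))) + (-1 - 1*9))/3 = sqrt((2 + (1/2)/(-12)) + (-1 - 9))/3 = sqrt((2 + (1/2)*(-1/12)) - 10)/3 = sqrt((2 - 1/24) - 10)/3 = sqrt(47/24 - 10)/3 = sqrt(-193/24)/3 = (I*sqrt(1158)/12)/3 = I*sqrt(1158)/36 ≈ 0.94526*I)
(o - 186)*(-320 + 11) = (I*sqrt(1158)/36 - 186)*(-320 + 11) = (-186 + I*sqrt(1158)/36)*(-309) = 57474 - 103*I*sqrt(1158)/12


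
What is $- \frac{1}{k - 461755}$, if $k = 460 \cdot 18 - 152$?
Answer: $\frac{1}{453627} \approx 2.2045 \cdot 10^{-6}$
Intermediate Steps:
$k = 8128$ ($k = 8280 - 152 = 8128$)
$- \frac{1}{k - 461755} = - \frac{1}{8128 - 461755} = - \frac{1}{-453627} = \left(-1\right) \left(- \frac{1}{453627}\right) = \frac{1}{453627}$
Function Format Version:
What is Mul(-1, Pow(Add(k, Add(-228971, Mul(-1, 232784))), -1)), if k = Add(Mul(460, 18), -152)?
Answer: Rational(1, 453627) ≈ 2.2045e-6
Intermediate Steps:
k = 8128 (k = Add(8280, -152) = 8128)
Mul(-1, Pow(Add(k, Add(-228971, Mul(-1, 232784))), -1)) = Mul(-1, Pow(Add(8128, Add(-228971, Mul(-1, 232784))), -1)) = Mul(-1, Pow(Add(8128, Add(-228971, -232784)), -1)) = Mul(-1, Pow(Add(8128, -461755), -1)) = Mul(-1, Pow(-453627, -1)) = Mul(-1, Rational(-1, 453627)) = Rational(1, 453627)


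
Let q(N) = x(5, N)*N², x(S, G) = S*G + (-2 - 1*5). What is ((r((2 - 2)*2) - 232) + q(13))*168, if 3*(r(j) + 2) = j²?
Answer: 1607424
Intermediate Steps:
x(S, G) = -7 + G*S (x(S, G) = G*S + (-2 - 5) = G*S - 7 = -7 + G*S)
q(N) = N²*(-7 + 5*N) (q(N) = (-7 + N*5)*N² = (-7 + 5*N)*N² = N²*(-7 + 5*N))
r(j) = -2 + j²/3
((r((2 - 2)*2) - 232) + q(13))*168 = (((-2 + ((2 - 2)*2)²/3) - 232) + 13²*(-7 + 5*13))*168 = (((-2 + (0*2)²/3) - 232) + 169*(-7 + 65))*168 = (((-2 + (⅓)*0²) - 232) + 169*58)*168 = (((-2 + (⅓)*0) - 232) + 9802)*168 = (((-2 + 0) - 232) + 9802)*168 = ((-2 - 232) + 9802)*168 = (-234 + 9802)*168 = 9568*168 = 1607424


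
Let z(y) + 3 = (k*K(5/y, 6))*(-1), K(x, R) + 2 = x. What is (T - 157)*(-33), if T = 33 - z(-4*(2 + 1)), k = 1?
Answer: 16291/4 ≈ 4072.8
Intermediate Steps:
K(x, R) = -2 + x
z(y) = -1 - 5/y (z(y) = -3 + (1*(-2 + 5/y))*(-1) = -3 + (-2 + 5/y)*(-1) = -3 + (2 - 5/y) = -1 - 5/y)
T = 403/12 (T = 33 - (-5 - (-4)*(2 + 1))/((-4*(2 + 1))) = 33 - (-5 - (-4)*3)/((-4*3)) = 33 - (-5 - 1*(-12))/(-12) = 33 - (-1)*(-5 + 12)/12 = 33 - (-1)*7/12 = 33 - 1*(-7/12) = 33 + 7/12 = 403/12 ≈ 33.583)
(T - 157)*(-33) = (403/12 - 157)*(-33) = -1481/12*(-33) = 16291/4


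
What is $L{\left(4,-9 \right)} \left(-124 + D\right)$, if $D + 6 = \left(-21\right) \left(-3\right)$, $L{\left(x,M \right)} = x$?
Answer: $-268$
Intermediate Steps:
$D = 57$ ($D = -6 - -63 = -6 + 63 = 57$)
$L{\left(4,-9 \right)} \left(-124 + D\right) = 4 \left(-124 + 57\right) = 4 \left(-67\right) = -268$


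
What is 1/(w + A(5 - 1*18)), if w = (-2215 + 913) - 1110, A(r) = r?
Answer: -1/2425 ≈ -0.00041237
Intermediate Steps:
w = -2412 (w = -1302 - 1110 = -2412)
1/(w + A(5 - 1*18)) = 1/(-2412 + (5 - 1*18)) = 1/(-2412 + (5 - 18)) = 1/(-2412 - 13) = 1/(-2425) = -1/2425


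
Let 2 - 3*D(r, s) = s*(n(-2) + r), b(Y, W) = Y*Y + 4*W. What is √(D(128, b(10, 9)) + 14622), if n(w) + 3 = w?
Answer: 2*√20355/3 ≈ 95.114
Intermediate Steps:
n(w) = -3 + w
b(Y, W) = Y² + 4*W
D(r, s) = ⅔ - s*(-5 + r)/3 (D(r, s) = ⅔ - s*((-3 - 2) + r)/3 = ⅔ - s*(-5 + r)/3)
√(D(128, b(10, 9)) + 14622) = √((⅔ + 5*(10² + 4*9)/3 - ⅓*128*(10² + 4*9)) + 14622) = √((⅔ + 5*(100 + 36)/3 - ⅓*128*(100 + 36)) + 14622) = √((⅔ + (5/3)*136 - ⅓*128*136) + 14622) = √((⅔ + 680/3 - 17408/3) + 14622) = √(-16726/3 + 14622) = √(27140/3) = 2*√20355/3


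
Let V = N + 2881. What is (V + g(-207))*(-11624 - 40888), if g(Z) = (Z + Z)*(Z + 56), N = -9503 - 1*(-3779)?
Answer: -3133443552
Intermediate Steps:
N = -5724 (N = -9503 + 3779 = -5724)
g(Z) = 2*Z*(56 + Z) (g(Z) = (2*Z)*(56 + Z) = 2*Z*(56 + Z))
V = -2843 (V = -5724 + 2881 = -2843)
(V + g(-207))*(-11624 - 40888) = (-2843 + 2*(-207)*(56 - 207))*(-11624 - 40888) = (-2843 + 2*(-207)*(-151))*(-52512) = (-2843 + 62514)*(-52512) = 59671*(-52512) = -3133443552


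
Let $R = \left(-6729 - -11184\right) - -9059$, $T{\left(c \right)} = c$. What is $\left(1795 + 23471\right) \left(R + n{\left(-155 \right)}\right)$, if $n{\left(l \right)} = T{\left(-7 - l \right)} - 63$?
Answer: $343592334$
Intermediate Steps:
$R = 13514$ ($R = \left(-6729 + 11184\right) + 9059 = 4455 + 9059 = 13514$)
$n{\left(l \right)} = -70 - l$ ($n{\left(l \right)} = \left(-7 - l\right) - 63 = -70 - l$)
$\left(1795 + 23471\right) \left(R + n{\left(-155 \right)}\right) = \left(1795 + 23471\right) \left(13514 - -85\right) = 25266 \left(13514 + \left(-70 + 155\right)\right) = 25266 \left(13514 + 85\right) = 25266 \cdot 13599 = 343592334$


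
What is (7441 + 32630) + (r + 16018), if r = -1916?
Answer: 54173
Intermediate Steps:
(7441 + 32630) + (r + 16018) = (7441 + 32630) + (-1916 + 16018) = 40071 + 14102 = 54173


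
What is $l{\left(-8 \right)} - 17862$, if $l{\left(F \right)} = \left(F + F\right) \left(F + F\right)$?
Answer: $-17606$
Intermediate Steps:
$l{\left(F \right)} = 4 F^{2}$ ($l{\left(F \right)} = 2 F 2 F = 4 F^{2}$)
$l{\left(-8 \right)} - 17862 = 4 \left(-8\right)^{2} - 17862 = 4 \cdot 64 - 17862 = 256 - 17862 = -17606$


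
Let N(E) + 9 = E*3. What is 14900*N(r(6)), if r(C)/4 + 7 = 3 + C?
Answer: 223500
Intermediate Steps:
r(C) = -16 + 4*C (r(C) = -28 + 4*(3 + C) = -28 + (12 + 4*C) = -16 + 4*C)
N(E) = -9 + 3*E (N(E) = -9 + E*3 = -9 + 3*E)
14900*N(r(6)) = 14900*(-9 + 3*(-16 + 4*6)) = 14900*(-9 + 3*(-16 + 24)) = 14900*(-9 + 3*8) = 14900*(-9 + 24) = 14900*15 = 223500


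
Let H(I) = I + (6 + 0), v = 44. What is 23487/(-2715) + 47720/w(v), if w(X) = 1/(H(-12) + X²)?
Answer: 83350130171/905 ≈ 9.2100e+7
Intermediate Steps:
H(I) = 6 + I (H(I) = I + 6 = 6 + I)
w(X) = 1/(-6 + X²) (w(X) = 1/((6 - 12) + X²) = 1/(-6 + X²))
23487/(-2715) + 47720/w(v) = 23487/(-2715) + 47720/(1/(-6 + 44²)) = 23487*(-1/2715) + 47720/(1/(-6 + 1936)) = -7829/905 + 47720/(1/1930) = -7829/905 + 47720*1930 = -7829/905 + 92099600 = 83350130171/905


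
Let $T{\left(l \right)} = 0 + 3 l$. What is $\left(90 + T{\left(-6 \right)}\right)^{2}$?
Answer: $5184$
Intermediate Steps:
$T{\left(l \right)} = 3 l$
$\left(90 + T{\left(-6 \right)}\right)^{2} = \left(90 + 3 \left(-6\right)\right)^{2} = \left(90 - 18\right)^{2} = 72^{2} = 5184$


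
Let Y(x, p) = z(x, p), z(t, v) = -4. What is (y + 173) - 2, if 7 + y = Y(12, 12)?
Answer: 160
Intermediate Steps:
Y(x, p) = -4
y = -11 (y = -7 - 4 = -11)
(y + 173) - 2 = (-11 + 173) - 2 = 162 - 2 = 160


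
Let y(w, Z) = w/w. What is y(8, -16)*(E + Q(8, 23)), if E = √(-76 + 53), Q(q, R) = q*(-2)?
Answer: -16 + I*√23 ≈ -16.0 + 4.7958*I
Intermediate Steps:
Q(q, R) = -2*q
y(w, Z) = 1
E = I*√23 (E = √(-23) = I*√23 ≈ 4.7958*I)
y(8, -16)*(E + Q(8, 23)) = 1*(I*√23 - 2*8) = 1*(I*√23 - 16) = 1*(-16 + I*√23) = -16 + I*√23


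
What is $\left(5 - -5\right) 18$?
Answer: $180$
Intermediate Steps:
$\left(5 - -5\right) 18 = \left(5 + \left(6 - 1\right)\right) 18 = \left(5 + 5\right) 18 = 10 \cdot 18 = 180$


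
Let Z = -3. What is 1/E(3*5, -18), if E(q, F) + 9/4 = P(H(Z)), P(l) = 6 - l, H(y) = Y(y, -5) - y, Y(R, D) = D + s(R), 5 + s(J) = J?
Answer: 4/55 ≈ 0.072727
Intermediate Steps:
s(J) = -5 + J
Y(R, D) = -5 + D + R (Y(R, D) = D + (-5 + R) = -5 + D + R)
H(y) = -10 (H(y) = (-5 - 5 + y) - y = (-10 + y) - y = -10)
E(q, F) = 55/4 (E(q, F) = -9/4 + (6 - 1*(-10)) = -9/4 + (6 + 10) = -9/4 + 16 = 55/4)
1/E(3*5, -18) = 1/(55/4) = 4/55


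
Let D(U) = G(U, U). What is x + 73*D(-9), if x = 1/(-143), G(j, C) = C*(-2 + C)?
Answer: 1033460/143 ≈ 7227.0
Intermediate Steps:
D(U) = U*(-2 + U)
x = -1/143 ≈ -0.0069930
x + 73*D(-9) = -1/143 + 73*(-9*(-2 - 9)) = -1/143 + 73*(-9*(-11)) = -1/143 + 73*99 = -1/143 + 7227 = 1033460/143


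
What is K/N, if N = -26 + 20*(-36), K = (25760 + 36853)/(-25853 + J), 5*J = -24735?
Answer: 62613/22976800 ≈ 0.0027251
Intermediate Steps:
J = -4947 (J = (⅕)*(-24735) = -4947)
K = -62613/30800 (K = (25760 + 36853)/(-25853 - 4947) = 62613/(-30800) = 62613*(-1/30800) = -62613/30800 ≈ -2.0329)
N = -746 (N = -26 - 720 = -746)
K/N = -62613/30800/(-746) = -62613/30800*(-1/746) = 62613/22976800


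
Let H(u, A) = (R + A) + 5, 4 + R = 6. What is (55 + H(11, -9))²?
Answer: 2809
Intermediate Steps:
R = 2 (R = -4 + 6 = 2)
H(u, A) = 7 + A (H(u, A) = (2 + A) + 5 = 7 + A)
(55 + H(11, -9))² = (55 + (7 - 9))² = (55 - 2)² = 53² = 2809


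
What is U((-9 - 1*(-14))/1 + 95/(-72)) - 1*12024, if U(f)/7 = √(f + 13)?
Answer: -12024 + 7*√2402/12 ≈ -11995.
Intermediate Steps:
U(f) = 7*√(13 + f) (U(f) = 7*√(f + 13) = 7*√(13 + f))
U((-9 - 1*(-14))/1 + 95/(-72)) - 1*12024 = 7*√(13 + ((-9 - 1*(-14))/1 + 95/(-72))) - 1*12024 = 7*√(13 + ((-9 + 14)*1 + 95*(-1/72))) - 12024 = 7*√(13 + (5*1 - 95/72)) - 12024 = 7*√(13 + (5 - 95/72)) - 12024 = 7*√(13 + 265/72) - 12024 = 7*√(1201/72) - 12024 = 7*(√2402/12) - 12024 = 7*√2402/12 - 12024 = -12024 + 7*√2402/12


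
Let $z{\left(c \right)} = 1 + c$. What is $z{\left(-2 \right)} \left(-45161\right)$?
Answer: $45161$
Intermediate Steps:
$z{\left(-2 \right)} \left(-45161\right) = \left(1 - 2\right) \left(-45161\right) = \left(-1\right) \left(-45161\right) = 45161$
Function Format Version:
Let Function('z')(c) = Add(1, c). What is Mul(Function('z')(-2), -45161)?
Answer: 45161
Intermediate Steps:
Mul(Function('z')(-2), -45161) = Mul(Add(1, -2), -45161) = Mul(-1, -45161) = 45161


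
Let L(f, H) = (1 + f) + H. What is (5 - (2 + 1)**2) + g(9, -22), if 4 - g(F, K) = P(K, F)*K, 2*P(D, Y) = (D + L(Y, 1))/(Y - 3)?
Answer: -121/6 ≈ -20.167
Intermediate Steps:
L(f, H) = 1 + H + f
P(D, Y) = (2 + D + Y)/(2*(-3 + Y)) (P(D, Y) = ((D + (1 + 1 + Y))/(Y - 3))/2 = ((D + (2 + Y))/(-3 + Y))/2 = ((2 + D + Y)/(-3 + Y))/2 = (2 + D + Y)/(2*(-3 + Y)))
g(F, K) = 4 - K*(2 + F + K)/(2*(-3 + F)) (g(F, K) = 4 - (2 + K + F)/(2*(-3 + F))*K = 4 - (2 + F + K)/(2*(-3 + F))*K = 4 - K*(2 + F + K)/(2*(-3 + F)))
(5 - (2 + 1)**2) + g(9, -22) = (5 - (2 + 1)**2) + (-24 + 8*9 - 1*(-22)*(2 + 9 - 22))/(2*(-3 + 9)) = (5 - 1*3**2) + (1/2)*(-24 + 72 - 1*(-22)*(-11))/6 = (5 - 1*9) + (1/2)*(1/6)*(-24 + 72 - 242) = (5 - 9) + (1/2)*(1/6)*(-194) = -4 - 97/6 = -121/6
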